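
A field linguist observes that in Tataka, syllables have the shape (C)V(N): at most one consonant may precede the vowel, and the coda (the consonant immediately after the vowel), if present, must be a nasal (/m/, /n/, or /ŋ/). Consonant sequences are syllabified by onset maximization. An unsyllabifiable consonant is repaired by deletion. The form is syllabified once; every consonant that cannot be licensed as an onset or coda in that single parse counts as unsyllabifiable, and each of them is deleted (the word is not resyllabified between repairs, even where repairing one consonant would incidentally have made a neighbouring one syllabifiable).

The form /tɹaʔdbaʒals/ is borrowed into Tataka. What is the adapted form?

ɹabaʒa

The consonants /t/, /ʔ/, /d/, /l/, /s/ cannot be parsed into a legal (C)V(N) syllable (only a nasal (/m/, /n/, or /ŋ/) is licensed in coda position; onsets are limited to one consonant).
Deleting the stranded consonants removes /t/, /ʔ/, /d/, /l/, /s/.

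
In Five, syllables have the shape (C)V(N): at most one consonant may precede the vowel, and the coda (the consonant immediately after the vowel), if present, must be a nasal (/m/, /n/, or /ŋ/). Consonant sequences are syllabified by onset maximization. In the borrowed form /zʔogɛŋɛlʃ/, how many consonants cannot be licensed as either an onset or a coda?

Under (C)V(N), the unsyllabifiable consonants are /z/, /l/, /ʃ/ (only a nasal (/m/, /n/, or /ŋ/) is licensed in coda position; onsets are limited to one consonant).

3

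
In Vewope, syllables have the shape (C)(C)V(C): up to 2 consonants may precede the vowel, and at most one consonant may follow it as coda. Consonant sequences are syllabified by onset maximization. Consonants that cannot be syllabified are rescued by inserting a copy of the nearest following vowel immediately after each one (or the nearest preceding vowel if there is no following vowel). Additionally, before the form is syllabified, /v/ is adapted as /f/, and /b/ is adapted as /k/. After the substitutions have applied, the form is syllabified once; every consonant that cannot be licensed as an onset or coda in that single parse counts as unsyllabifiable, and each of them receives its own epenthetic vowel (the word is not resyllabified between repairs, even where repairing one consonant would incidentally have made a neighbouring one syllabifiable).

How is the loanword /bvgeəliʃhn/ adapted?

Substitution: /b/ → /k/, /v/ → /f/, giving /kfgeəliʃhn/.
Syllabifying with onset maximization leaves /k/, /h/, /n/ stranded (at most one coda consonant is licensed; onsets may contain at most 2 consonants).
Inserting the epenthetic vowel yields /k/ → /ke/, /h/ → /hi/, /n/ → /ni/.

kefgeəliʃhini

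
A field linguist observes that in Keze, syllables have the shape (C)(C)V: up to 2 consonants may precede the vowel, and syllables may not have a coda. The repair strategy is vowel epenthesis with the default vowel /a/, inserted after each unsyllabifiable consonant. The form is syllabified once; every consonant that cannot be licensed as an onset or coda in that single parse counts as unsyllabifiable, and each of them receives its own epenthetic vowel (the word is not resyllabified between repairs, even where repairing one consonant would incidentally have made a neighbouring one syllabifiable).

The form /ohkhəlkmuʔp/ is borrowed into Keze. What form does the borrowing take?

ohakhəlakmuʔapa

The consonants /h/, /l/, /ʔ/, /p/ cannot be parsed into a legal (C)(C)V syllable (no codas are permitted; onsets may contain at most 2 consonants).
Each unlicensed consonant becomes the onset of a new syllable: /h/ → /ha/, /l/ → /la/, /ʔ/ → /ʔa/, /p/ → /pa/.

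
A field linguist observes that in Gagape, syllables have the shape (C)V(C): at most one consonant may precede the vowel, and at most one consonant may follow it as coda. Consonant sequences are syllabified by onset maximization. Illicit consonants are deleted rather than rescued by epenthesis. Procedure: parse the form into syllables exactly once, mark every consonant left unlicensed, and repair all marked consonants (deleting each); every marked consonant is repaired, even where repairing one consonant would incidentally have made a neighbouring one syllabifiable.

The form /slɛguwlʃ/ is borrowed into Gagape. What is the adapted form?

Syllabifying with onset maximization leaves /s/, /l/, /ʃ/ stranded (at most one coda consonant is licensed; onsets are limited to one consonant).
Deletion applies to /s/, /l/, /ʃ/.

lɛguw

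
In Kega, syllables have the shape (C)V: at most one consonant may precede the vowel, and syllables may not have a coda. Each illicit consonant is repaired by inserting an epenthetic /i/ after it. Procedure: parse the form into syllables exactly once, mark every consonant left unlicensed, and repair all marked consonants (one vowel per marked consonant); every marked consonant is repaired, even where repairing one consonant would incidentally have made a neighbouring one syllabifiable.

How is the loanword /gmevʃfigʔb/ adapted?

gimeviʃifigiʔibi

Syllabifying with onset maximization leaves /g/, /v/, /ʃ/, /g/, /ʔ/, /b/ stranded (no codas are permitted; onsets are limited to one consonant).
Each unlicensed consonant becomes the onset of a new syllable: /g/ → /gi/, /v/ → /vi/, /ʃ/ → /ʃi/, /g/ → /gi/, /ʔ/ → /ʔi/, /b/ → /bi/.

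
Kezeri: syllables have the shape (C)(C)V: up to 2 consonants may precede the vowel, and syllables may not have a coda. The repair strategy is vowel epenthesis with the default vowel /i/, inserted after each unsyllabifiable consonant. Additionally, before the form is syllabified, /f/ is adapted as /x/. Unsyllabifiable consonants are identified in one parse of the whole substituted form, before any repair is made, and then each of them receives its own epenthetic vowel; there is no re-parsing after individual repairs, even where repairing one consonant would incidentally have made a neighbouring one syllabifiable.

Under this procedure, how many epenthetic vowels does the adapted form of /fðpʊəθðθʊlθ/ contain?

After substitution the input is /xðpʊəθðθʊlθ/.
The unsyllabifiable consonants are /x/, /θ/, /l/, /θ/; each receives one epenthetic vowel.

4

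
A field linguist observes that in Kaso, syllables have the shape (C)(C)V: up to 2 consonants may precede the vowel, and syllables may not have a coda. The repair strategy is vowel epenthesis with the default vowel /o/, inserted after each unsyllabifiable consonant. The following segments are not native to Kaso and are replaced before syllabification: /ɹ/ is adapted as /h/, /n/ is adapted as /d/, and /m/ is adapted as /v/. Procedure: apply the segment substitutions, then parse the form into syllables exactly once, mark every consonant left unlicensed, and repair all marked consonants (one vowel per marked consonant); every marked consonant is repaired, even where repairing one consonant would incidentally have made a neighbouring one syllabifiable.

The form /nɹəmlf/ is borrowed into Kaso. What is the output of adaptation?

dhəvolofo

Substitution: /n/ → /d/, /ɹ/ → /h/, /m/ → /v/, giving /dhəvlf/.
The consonants /v/, /l/, /f/ cannot be parsed into a legal (C)(C)V syllable (no codas are permitted; onsets may contain at most 2 consonants).
Each unlicensed consonant becomes the onset of a new syllable: /v/ → /vo/, /l/ → /lo/, /f/ → /fo/.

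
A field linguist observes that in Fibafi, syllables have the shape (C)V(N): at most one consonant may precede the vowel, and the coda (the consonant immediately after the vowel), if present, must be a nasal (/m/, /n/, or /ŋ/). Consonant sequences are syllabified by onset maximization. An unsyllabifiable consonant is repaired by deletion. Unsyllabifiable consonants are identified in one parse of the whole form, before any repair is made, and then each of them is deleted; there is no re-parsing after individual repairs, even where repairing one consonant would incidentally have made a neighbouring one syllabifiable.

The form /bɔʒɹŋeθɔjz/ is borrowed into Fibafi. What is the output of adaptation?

bɔŋeθɔ

Under (C)V(N), the unsyllabifiable consonants are /ʒ/, /ɹ/, /j/, /z/ (only a nasal (/m/, /n/, or /ŋ/) is licensed in coda position; onsets are limited to one consonant).
Deletion applies to /ʒ/, /ɹ/, /j/, /z/.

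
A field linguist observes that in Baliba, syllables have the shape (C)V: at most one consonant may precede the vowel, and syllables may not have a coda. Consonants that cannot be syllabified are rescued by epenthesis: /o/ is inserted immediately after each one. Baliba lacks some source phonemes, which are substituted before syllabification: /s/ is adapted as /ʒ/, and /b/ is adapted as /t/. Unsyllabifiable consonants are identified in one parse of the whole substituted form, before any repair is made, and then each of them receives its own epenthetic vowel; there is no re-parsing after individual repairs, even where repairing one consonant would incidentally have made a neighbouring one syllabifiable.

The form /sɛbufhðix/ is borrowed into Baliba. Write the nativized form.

Substitution: /s/ → /ʒ/, /b/ → /t/, giving /ʒɛtufhðix/.
The consonants /f/, /h/, /x/ cannot be parsed into a legal (C)V syllable (no codas are permitted; onsets are limited to one consonant).
Each unlicensed consonant becomes the onset of a new syllable: /f/ → /fo/, /h/ → /ho/, /x/ → /xo/.

ʒɛtufohoðixo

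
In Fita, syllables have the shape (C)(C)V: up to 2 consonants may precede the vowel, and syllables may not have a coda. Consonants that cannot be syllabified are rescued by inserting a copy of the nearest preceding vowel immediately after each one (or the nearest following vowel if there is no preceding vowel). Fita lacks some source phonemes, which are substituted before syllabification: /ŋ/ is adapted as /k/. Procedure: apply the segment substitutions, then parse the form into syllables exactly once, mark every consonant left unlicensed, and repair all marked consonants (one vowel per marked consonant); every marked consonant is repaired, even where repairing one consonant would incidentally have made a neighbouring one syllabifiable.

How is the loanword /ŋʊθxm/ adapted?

Substitution: /ŋ/ → /k/, giving /kʊθxm/.
Syllabifying with onset maximization leaves /θ/, /x/, /m/ stranded (no codas are permitted; onsets may contain at most 2 consonants).
Epenthesis after each stranded consonant: /θ/ → /θʊ/, /x/ → /xʊ/, /m/ → /mʊ/.

kʊθʊxʊmʊ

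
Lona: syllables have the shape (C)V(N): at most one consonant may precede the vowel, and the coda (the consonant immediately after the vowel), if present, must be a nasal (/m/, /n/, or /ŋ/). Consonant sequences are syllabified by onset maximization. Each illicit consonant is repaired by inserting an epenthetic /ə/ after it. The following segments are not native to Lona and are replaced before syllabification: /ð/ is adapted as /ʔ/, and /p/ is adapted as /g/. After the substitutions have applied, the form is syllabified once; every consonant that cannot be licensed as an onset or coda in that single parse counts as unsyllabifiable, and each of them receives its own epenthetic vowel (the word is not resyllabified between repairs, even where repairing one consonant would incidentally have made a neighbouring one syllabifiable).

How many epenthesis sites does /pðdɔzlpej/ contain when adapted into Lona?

After substitution the input is /gʔdɔzlgej/.
The unsyllabifiable consonants are /g/, /ʔ/, /z/, /l/, /j/; each receives one epenthetic vowel.

5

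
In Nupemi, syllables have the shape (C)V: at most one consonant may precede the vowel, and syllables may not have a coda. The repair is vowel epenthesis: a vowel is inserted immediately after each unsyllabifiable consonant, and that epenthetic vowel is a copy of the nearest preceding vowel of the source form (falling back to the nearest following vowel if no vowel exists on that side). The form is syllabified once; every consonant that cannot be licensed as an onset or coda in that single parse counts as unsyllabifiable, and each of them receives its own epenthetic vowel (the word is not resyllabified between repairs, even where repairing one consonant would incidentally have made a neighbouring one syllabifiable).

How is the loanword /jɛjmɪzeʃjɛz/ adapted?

Under (C)V, the unsyllabifiable consonants are /j/, /ʃ/, /z/ (no codas are permitted; onsets are limited to one consonant).
Inserting the epenthetic vowel yields /j/ → /jɛ/, /ʃ/ → /ʃe/, /z/ → /zɛ/.

jɛjɛmɪzeʃejɛzɛ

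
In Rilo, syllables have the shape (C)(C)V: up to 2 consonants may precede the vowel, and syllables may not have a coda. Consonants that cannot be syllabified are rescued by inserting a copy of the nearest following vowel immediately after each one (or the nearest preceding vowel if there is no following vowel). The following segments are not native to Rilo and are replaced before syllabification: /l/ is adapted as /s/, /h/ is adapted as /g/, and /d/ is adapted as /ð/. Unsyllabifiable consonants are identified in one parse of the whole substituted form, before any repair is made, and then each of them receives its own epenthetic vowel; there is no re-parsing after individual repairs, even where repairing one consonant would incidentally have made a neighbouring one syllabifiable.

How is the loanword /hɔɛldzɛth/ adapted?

Substitution: /h/ → /g/, /l/ → /s/, /d/ → /ð/, giving /gɔɛsðzɛtg/.
The consonants /s/, /t/, /g/ cannot be parsed into a legal (C)(C)V syllable (no codas are permitted; onsets may contain at most 2 consonants).
Epenthesis after each stranded consonant: /s/ → /sɛ/, /t/ → /tɛ/, /g/ → /gɛ/.

gɔɛsɛðzɛtɛgɛ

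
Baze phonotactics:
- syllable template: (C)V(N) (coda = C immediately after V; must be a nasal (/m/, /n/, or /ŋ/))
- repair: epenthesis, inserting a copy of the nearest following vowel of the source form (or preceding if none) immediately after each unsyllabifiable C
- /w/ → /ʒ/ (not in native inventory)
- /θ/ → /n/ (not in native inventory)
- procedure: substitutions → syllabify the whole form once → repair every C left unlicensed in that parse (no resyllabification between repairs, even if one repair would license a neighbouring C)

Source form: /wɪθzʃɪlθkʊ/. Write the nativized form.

ʒɪnzɪʃɪlʊnʊkʊ

Substitution: /w/ → /ʒ/, /θ/ → /n/, giving /ʒɪnzʃɪlnkʊ/.
The consonants /z/, /l/, /n/ cannot be parsed into a legal (C)V(N) syllable (only a nasal (/m/, /n/, or /ŋ/) is licensed in coda position; onsets are limited to one consonant).
Inserting the epenthetic vowel yields /z/ → /zɪ/, /l/ → /lʊ/, /n/ → /nʊ/.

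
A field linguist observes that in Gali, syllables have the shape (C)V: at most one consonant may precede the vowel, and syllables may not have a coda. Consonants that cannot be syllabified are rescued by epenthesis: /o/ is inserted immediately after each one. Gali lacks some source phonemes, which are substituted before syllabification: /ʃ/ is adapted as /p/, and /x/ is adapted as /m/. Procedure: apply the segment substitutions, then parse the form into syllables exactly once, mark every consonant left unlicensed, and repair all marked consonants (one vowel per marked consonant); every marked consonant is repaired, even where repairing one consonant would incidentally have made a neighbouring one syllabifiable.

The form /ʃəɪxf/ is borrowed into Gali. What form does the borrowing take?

pəɪmofo

Substitution: /ʃ/ → /p/, /x/ → /m/, giving /pəɪmf/.
The consonants /m/, /f/ cannot be parsed into a legal (C)V syllable (no codas are permitted; onsets are limited to one consonant).
Epenthesis after each stranded consonant: /m/ → /mo/, /f/ → /fo/.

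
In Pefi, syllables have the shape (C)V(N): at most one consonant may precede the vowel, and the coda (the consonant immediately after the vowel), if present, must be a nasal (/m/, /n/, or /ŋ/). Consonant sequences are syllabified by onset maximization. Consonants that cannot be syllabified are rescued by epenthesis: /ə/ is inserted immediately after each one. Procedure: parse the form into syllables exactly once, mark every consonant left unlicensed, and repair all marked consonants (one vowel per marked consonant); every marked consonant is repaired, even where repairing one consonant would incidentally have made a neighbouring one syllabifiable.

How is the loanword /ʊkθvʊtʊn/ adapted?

ʊkəθəvʊtʊn

Syllabifying with onset maximization leaves /k/, /θ/ stranded (only a nasal (/m/, /n/, or /ŋ/) is licensed in coda position; onsets are limited to one consonant).
Each unlicensed consonant becomes the onset of a new syllable: /k/ → /kə/, /θ/ → /θə/.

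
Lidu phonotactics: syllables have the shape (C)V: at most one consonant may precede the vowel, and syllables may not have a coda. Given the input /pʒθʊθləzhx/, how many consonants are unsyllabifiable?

6

Under (C)V, the unsyllabifiable consonants are /p/, /ʒ/, /θ/, /z/, /h/, /x/ (no codas are permitted; onsets are limited to one consonant).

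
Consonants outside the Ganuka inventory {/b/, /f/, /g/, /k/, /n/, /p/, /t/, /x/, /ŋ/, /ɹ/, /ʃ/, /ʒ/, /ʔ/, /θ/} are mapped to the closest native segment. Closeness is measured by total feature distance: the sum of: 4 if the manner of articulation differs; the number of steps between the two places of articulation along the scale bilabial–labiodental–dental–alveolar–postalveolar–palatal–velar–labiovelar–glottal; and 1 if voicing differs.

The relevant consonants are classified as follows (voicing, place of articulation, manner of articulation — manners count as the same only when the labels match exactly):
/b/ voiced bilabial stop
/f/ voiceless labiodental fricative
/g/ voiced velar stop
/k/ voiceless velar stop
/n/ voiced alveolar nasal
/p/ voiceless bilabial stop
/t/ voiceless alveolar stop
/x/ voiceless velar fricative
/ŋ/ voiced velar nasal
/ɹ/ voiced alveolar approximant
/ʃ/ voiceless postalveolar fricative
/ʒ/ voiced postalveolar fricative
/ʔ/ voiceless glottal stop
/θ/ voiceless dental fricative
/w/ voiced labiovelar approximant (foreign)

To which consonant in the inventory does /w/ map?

ɹ

/ɹ/ is closest: same manner (approximant), place distance 4 (labiovelar→alveolar), same voicing; total 4. Next closest is /g/ at distance 5.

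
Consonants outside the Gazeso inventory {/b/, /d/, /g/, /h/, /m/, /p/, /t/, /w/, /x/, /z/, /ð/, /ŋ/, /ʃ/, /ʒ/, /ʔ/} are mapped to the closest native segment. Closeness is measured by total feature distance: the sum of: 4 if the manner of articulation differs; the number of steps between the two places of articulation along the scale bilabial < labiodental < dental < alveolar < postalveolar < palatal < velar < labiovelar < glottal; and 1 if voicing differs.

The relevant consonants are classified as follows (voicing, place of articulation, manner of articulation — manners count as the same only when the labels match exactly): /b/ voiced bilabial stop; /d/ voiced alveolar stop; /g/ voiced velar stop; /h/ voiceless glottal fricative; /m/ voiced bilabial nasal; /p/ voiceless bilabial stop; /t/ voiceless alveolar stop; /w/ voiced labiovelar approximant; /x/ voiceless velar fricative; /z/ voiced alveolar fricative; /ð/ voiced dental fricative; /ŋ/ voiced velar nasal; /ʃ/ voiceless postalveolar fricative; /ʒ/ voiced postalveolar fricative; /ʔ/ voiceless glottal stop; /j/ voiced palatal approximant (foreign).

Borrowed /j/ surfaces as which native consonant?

/w/ is closest: same manner (approximant), place distance 2 (palatal→labiovelar), same voicing; total 2. Next closest is /g/ at distance 5.

w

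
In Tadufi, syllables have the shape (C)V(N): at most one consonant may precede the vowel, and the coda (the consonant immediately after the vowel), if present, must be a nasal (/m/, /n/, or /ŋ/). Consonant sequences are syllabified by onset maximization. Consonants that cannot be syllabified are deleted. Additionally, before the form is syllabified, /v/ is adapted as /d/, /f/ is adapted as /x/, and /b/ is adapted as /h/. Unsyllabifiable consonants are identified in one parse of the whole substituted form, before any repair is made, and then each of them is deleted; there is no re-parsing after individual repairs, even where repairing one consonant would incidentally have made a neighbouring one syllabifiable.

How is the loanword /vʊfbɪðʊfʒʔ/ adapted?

Substitution: /v/ → /d/, /f/ → /x/, /b/ → /h/, giving /dʊxhɪðʊxʒʔ/.
Syllabifying with onset maximization leaves /x/, /x/, /ʒ/, /ʔ/ stranded (only a nasal (/m/, /n/, or /ŋ/) is licensed in coda position; onsets are limited to one consonant).
Deletion applies to /x/, /x/, /ʒ/, /ʔ/.

dʊhɪðʊ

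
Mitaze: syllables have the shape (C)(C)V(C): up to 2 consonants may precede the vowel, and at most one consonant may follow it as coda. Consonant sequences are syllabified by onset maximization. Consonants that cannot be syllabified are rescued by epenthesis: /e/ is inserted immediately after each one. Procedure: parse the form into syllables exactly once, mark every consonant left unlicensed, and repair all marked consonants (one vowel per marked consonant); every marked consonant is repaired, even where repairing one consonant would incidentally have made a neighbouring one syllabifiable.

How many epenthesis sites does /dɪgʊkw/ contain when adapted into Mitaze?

The unsyllabifiable consonants are /w/; each receives one epenthetic vowel.

1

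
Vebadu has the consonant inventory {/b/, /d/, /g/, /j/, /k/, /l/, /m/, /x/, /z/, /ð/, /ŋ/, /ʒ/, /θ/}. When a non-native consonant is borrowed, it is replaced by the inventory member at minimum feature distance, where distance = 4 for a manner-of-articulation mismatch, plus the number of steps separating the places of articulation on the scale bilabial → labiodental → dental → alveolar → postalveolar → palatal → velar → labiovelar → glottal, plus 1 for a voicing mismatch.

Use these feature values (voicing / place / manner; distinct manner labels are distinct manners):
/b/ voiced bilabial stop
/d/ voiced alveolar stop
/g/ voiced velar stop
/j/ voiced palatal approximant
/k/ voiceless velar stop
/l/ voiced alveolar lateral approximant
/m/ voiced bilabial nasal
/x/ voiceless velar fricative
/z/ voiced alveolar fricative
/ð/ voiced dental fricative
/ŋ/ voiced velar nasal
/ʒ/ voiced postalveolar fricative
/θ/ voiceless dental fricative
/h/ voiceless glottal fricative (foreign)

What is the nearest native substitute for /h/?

/x/ is closest: same manner (fricative), place distance 2 (glottal→velar), same voicing; total 2. Next closest is /ʒ/ at distance 5.

x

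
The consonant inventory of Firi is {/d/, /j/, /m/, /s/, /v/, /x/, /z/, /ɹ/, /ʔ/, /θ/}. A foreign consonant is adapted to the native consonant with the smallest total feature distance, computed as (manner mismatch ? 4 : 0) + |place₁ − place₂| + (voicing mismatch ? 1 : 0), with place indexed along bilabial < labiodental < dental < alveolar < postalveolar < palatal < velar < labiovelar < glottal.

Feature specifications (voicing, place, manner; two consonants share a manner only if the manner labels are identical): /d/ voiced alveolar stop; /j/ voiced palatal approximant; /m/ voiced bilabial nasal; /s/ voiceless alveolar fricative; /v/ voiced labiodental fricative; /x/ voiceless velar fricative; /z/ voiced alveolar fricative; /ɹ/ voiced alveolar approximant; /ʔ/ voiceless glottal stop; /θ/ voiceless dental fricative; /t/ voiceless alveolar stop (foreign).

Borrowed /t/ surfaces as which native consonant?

/d/ is closest: same manner (stop), place distance 0 (alveolar→alveolar), voicing differs (+1); total 1. Next closest is /s/ at distance 4.

d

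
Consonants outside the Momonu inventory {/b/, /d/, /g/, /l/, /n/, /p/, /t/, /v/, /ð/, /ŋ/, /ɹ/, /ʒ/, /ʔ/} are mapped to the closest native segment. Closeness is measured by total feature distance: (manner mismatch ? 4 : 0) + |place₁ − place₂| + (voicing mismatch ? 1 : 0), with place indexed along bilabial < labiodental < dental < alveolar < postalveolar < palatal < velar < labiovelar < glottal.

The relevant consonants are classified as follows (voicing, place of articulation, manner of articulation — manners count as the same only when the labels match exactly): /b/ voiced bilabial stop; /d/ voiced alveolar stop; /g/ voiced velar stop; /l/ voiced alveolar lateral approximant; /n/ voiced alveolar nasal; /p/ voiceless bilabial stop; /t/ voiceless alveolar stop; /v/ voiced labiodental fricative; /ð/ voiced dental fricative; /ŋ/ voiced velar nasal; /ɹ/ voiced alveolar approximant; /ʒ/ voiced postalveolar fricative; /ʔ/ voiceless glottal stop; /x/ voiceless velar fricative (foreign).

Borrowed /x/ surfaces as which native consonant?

ʒ

/ʒ/ is closest: same manner (fricative), place distance 2 (velar→postalveolar), voicing differs (+1); total 3. Next closest is /g/ at distance 5.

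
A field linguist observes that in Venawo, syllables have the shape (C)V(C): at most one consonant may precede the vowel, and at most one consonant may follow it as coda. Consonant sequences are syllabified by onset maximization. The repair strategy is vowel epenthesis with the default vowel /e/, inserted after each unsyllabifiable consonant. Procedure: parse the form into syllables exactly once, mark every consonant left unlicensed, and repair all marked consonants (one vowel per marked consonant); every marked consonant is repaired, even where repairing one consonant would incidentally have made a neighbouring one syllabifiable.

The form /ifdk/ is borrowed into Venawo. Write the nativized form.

Under (C)V(C), the unsyllabifiable consonants are /d/, /k/ (at most one coda consonant is licensed; onsets are limited to one consonant).
Inserting the epenthetic vowel yields /d/ → /de/, /k/ → /ke/.

ifdeke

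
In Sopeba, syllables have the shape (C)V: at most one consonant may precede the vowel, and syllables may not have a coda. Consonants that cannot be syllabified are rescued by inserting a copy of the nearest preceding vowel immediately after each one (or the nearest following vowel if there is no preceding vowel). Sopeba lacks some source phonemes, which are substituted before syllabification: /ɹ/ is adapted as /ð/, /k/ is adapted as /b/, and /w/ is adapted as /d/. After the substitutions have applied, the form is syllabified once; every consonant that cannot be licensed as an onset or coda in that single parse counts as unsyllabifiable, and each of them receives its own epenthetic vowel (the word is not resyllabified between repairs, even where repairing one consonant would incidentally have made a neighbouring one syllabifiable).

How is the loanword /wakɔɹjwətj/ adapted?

dabɔðɔjɔdətəjə

Substitution: /w/ → /d/, /k/ → /b/, /ɹ/ → /ð/, giving /dabɔðjdətj/.
Syllabifying with onset maximization leaves /ð/, /j/, /t/, /j/ stranded (no codas are permitted; onsets are limited to one consonant).
Inserting the epenthetic vowel yields /ð/ → /ðɔ/, /j/ → /jɔ/, /t/ → /tə/, /j/ → /jə/.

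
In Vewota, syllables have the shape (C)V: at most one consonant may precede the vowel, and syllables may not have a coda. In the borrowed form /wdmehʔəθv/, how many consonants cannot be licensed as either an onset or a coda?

Under (C)V, the unsyllabifiable consonants are /w/, /d/, /h/, /θ/, /v/ (no codas are permitted; onsets are limited to one consonant).

5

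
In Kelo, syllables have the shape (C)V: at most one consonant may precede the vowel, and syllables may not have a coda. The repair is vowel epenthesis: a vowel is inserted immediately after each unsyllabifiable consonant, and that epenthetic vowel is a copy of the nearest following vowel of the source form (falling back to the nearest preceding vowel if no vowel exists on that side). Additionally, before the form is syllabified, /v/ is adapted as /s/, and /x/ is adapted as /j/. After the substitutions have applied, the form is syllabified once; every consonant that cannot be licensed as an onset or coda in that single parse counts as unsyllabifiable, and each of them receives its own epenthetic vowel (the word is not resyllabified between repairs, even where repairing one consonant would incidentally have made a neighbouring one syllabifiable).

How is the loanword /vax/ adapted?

Substitution: /v/ → /s/, /x/ → /j/, giving /saj/.
Syllabifying with onset maximization leaves /j/ stranded (no codas are permitted; onsets are limited to one consonant).
Inserting the epenthetic vowel yields /j/ → /ja/.

saja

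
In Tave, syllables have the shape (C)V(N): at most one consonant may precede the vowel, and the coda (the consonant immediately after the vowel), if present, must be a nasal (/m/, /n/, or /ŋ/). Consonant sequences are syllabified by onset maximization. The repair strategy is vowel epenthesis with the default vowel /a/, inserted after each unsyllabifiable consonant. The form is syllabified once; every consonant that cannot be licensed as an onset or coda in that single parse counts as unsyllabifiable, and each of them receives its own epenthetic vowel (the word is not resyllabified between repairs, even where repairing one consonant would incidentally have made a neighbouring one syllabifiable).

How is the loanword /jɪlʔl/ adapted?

jɪlaʔala

The consonants /l/, /ʔ/, /l/ cannot be parsed into a legal (C)V(N) syllable (only a nasal (/m/, /n/, or /ŋ/) is licensed in coda position; onsets are limited to one consonant).
Inserting the epenthetic vowel yields /l/ → /la/, /ʔ/ → /ʔa/, /l/ → /la/.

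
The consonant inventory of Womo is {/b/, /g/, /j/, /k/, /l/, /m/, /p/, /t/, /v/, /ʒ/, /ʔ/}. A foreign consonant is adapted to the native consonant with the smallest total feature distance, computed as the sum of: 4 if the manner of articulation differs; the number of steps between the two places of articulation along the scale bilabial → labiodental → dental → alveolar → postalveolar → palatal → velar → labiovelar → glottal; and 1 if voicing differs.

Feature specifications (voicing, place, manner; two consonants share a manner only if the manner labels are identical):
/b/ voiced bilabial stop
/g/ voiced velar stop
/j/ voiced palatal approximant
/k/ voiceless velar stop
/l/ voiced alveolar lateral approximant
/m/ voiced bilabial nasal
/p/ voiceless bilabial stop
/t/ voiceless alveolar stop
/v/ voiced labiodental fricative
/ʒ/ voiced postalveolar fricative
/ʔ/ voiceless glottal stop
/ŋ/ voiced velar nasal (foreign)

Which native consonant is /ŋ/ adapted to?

g

/g/ is closest: manner differs (nasal→stop, +4), place distance 0 (velar→velar), same voicing; total 4. Next closest is /j/ at distance 5.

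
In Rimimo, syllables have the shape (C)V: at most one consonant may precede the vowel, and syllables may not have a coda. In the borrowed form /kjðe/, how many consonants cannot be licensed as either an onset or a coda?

Under (C)V, the unsyllabifiable consonants are /k/, /j/ (no codas are permitted; onsets are limited to one consonant).

2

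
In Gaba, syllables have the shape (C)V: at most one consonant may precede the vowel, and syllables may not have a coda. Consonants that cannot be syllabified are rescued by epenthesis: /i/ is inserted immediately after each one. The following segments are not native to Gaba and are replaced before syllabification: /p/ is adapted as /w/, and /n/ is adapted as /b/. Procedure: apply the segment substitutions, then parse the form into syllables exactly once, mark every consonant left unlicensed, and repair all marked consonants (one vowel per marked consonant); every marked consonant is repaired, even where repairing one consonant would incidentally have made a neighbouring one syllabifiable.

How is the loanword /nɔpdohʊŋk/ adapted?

bɔwidohʊŋiki

Substitution: /n/ → /b/, /p/ → /w/, giving /bɔwdohʊŋk/.
The consonants /w/, /ŋ/, /k/ cannot be parsed into a legal (C)V syllable (no codas are permitted; onsets are limited to one consonant).
Each unlicensed consonant becomes the onset of a new syllable: /w/ → /wi/, /ŋ/ → /ŋi/, /k/ → /ki/.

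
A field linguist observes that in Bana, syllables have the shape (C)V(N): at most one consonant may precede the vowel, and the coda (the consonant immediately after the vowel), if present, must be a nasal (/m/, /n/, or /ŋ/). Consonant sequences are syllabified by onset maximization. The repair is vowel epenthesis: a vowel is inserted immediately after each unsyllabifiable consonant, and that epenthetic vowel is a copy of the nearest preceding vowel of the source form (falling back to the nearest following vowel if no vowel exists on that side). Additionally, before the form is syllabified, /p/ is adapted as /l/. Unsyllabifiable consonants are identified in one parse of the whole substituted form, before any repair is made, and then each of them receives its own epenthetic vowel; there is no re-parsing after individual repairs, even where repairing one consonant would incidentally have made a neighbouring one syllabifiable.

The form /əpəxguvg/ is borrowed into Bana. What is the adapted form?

ələxəguvugu

Substitution: /p/ → /l/, giving /ələxguvg/.
The consonants /x/, /v/, /g/ cannot be parsed into a legal (C)V(N) syllable (only a nasal (/m/, /n/, or /ŋ/) is licensed in coda position; onsets are limited to one consonant).
Inserting the epenthetic vowel yields /x/ → /xə/, /v/ → /vu/, /g/ → /gu/.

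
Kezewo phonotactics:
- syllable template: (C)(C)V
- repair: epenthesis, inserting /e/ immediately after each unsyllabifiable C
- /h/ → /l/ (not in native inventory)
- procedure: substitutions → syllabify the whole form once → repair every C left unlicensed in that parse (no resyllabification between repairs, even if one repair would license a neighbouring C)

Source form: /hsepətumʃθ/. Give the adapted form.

lsepətumeʃeθe

Substitution: /h/ → /l/, giving /lsepətumʃθ/.
The consonants /m/, /ʃ/, /θ/ cannot be parsed into a legal (C)(C)V syllable (no codas are permitted; onsets may contain at most 2 consonants).
Each unlicensed consonant becomes the onset of a new syllable: /m/ → /me/, /ʃ/ → /ʃe/, /θ/ → /θe/.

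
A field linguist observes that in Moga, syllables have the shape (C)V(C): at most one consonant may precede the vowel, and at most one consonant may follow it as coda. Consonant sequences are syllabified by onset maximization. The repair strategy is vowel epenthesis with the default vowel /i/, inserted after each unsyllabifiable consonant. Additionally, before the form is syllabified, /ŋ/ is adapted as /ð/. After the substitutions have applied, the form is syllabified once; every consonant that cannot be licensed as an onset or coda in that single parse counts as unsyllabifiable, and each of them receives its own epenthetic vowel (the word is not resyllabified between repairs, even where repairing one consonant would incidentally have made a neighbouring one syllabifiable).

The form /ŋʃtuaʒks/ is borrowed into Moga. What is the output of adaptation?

ðiʃituaʒkisi

Substitution: /ŋ/ → /ð/, giving /ðʃtuaʒks/.
Syllabifying with onset maximization leaves /ð/, /ʃ/, /k/, /s/ stranded (at most one coda consonant is licensed; onsets are limited to one consonant).
Inserting the epenthetic vowel yields /ð/ → /ði/, /ʃ/ → /ʃi/, /k/ → /ki/, /s/ → /si/.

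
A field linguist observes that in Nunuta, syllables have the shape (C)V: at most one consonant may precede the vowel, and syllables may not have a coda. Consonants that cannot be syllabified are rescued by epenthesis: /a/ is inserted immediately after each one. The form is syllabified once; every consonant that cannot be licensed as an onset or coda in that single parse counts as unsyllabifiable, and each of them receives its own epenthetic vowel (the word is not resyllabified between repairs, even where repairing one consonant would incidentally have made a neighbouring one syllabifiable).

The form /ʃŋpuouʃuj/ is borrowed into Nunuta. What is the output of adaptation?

ʃaŋapuouʃuja

Syllabifying with onset maximization leaves /ʃ/, /ŋ/, /j/ stranded (no codas are permitted; onsets are limited to one consonant).
Each unlicensed consonant becomes the onset of a new syllable: /ʃ/ → /ʃa/, /ŋ/ → /ŋa/, /j/ → /ja/.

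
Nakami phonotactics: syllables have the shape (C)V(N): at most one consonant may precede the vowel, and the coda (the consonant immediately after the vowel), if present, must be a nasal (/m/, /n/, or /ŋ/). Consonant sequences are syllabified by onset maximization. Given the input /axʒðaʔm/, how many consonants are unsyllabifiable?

4

The consonants /x/, /ʒ/, /ʔ/, /m/ cannot be parsed into a legal (C)V(N) syllable (only a nasal (/m/, /n/, or /ŋ/) is licensed in coda position; onsets are limited to one consonant).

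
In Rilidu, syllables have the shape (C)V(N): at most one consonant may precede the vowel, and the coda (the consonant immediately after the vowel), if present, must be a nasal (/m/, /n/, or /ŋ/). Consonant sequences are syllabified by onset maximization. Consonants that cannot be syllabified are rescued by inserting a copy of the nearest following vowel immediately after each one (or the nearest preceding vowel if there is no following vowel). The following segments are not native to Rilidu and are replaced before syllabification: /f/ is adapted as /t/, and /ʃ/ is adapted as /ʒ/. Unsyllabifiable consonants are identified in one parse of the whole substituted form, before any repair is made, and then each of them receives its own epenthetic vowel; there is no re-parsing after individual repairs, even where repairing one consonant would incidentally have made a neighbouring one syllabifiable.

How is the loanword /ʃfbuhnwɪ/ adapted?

Substitution: /ʃ/ → /ʒ/, /f/ → /t/, giving /ʒtbuhnwɪ/.
The consonants /ʒ/, /t/, /h/, /n/ cannot be parsed into a legal (C)V(N) syllable (only a nasal (/m/, /n/, or /ŋ/) is licensed in coda position; onsets are limited to one consonant).
Inserting the epenthetic vowel yields /ʒ/ → /ʒu/, /t/ → /tu/, /h/ → /hɪ/, /n/ → /nɪ/.

ʒutubuhɪnɪwɪ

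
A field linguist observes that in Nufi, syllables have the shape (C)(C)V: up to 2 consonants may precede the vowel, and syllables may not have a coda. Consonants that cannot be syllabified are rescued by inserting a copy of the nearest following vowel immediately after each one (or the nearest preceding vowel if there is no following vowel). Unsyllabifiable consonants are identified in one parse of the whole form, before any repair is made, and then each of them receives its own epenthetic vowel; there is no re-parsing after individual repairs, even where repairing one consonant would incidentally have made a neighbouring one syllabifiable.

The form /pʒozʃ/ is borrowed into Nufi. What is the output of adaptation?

The consonants /z/, /ʃ/ cannot be parsed into a legal (C)(C)V syllable (no codas are permitted; onsets may contain at most 2 consonants).
Inserting the epenthetic vowel yields /z/ → /zo/, /ʃ/ → /ʃo/.

pʒozoʃo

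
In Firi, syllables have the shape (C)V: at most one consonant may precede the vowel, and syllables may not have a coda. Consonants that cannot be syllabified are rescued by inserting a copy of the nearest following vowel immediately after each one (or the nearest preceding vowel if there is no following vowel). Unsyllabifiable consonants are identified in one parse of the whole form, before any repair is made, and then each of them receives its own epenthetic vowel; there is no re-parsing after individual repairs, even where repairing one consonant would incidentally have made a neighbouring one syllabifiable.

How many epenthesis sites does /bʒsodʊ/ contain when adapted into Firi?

2

The unsyllabifiable consonants are /b/, /ʒ/; each receives one epenthetic vowel.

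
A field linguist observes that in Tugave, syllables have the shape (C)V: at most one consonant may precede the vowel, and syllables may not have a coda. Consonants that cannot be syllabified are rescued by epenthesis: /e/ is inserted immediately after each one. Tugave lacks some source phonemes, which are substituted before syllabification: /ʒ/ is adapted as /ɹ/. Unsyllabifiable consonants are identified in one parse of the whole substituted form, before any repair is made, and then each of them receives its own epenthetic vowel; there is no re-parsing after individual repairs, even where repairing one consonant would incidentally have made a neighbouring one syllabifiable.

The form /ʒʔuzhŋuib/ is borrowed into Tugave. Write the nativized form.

Substitution: /ʒ/ → /ɹ/, giving /ɹʔuzhŋuib/.
The consonants /ɹ/, /z/, /h/, /b/ cannot be parsed into a legal (C)V syllable (no codas are permitted; onsets are limited to one consonant).
Epenthesis after each stranded consonant: /ɹ/ → /ɹe/, /z/ → /ze/, /h/ → /he/, /b/ → /be/.

ɹeʔuzeheŋuibe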